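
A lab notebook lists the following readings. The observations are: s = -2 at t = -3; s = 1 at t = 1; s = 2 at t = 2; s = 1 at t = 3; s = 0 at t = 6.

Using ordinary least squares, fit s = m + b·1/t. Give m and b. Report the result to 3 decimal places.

m = -0.424, b = 2.471

Forming XᵀX = [[5, 5/3]; [5/3, 3/2]] and Xᵀs = [2, 3]ᵀ gives XᵀX·[m, b]ᵀ = Xᵀs.
Δ = 5·(3/2) − (5/3)² = 85/18.
m = (2·(3/2) − (5/3)·3)/(85/18) = -36/85; b = (5·3 − (5/3)·2)/(85/18) = 42/17.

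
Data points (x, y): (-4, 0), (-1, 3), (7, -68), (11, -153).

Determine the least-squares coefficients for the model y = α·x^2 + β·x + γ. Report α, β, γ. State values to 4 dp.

α = -0.9788, β = -3.2707, γ = 1.8907

Setting ∂/∂α … = 0 gives: 17299·α + 1609·β + 187·γ = -21842;  1609·α + 187·β + 13·γ = -2162;  187·α + 13·β + 4·γ = -218.
Row-reducing yields α = -8559/8744, β = -28599/8744, γ = 4133/2186.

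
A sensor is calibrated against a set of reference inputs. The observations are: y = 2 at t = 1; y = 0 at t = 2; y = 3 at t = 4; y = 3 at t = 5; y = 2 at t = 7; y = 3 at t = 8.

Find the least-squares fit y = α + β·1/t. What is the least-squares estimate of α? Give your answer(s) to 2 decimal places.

Compute the Gram sums: Σ1 = 6, Σ1/t = 621/280, Σ1/t·1/t = 108861/78400.
And Σy = 13, Σ1/t·y = 1123/280.
Normal equations: [[6, 621/280]; [621/280, 108861/78400]]·[α, β]ᵀ = [13, 1123/280]ᵀ.
Eliminating β: (108861/78400)·(row 1) − (621/280)·(row 2) gives (10701/3136)·α = (108861/78400)·13 − (621/280)·(1123/280) = 71781/7840, so α = 47854/17835.
Then β = ((1123/280) − (621/280)·(47854/17835))/(108861/78400) = -4984/3567.

α = 2.68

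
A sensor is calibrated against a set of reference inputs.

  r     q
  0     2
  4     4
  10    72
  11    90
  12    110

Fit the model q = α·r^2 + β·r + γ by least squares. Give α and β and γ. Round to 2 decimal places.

Setting ∂/∂α … = 0 gives: 45633·α + 4123·β + 381·γ = 33994;  4123·α + 381·β + 37·γ = 3046;  381·α + 37·β + 5·γ = 278.
Inverting the 3×3 Gram matrix, [α, β, γ]ᵀ = [105344/100291, -355958/100291, 183056/100291]ᵀ.

α = 1.05, β = -3.55, γ = 1.83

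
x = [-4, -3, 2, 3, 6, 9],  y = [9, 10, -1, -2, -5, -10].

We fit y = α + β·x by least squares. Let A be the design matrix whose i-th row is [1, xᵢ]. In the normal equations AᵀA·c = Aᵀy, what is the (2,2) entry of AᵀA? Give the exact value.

Row 2 ↔ basis x, column 2 ↔ basis x, so (AᵀA)_{2,2} = Σᵢ (x)·(x) = (-4)·(-4) + (-3)·(-3) + (2)·(2) + (3)·(3) + (6)·(6) + (9)·(9) = 155.

155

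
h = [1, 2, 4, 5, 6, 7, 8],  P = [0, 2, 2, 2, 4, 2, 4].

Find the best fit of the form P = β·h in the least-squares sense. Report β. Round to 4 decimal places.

With design matrix X, XᵀX = [[195]] and XᵀP = [92]ᵀ.
Hence β = 92 / 195 ≈ 0.471795.

β = 0.4718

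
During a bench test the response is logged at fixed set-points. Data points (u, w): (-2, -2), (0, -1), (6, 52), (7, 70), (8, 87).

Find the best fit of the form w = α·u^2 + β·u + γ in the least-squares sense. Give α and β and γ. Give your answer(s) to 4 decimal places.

Sums needed: Σu^2·u^2 = 7809, Σu^2·u = 1063, Σu^2 = 153, Σu·u = 153, Σu = 19, Σ1 = 5.
Right-hand side: Σu^2·w = 10862, Σu·w = 1502, Σw = 206.
So MᵀM·[α, β, γ]ᵀ = Mᵀw: [[7809, 1063, 153]; [1063, 153, 19]; [153, 19, 5]]·[α, β, γ]ᵀ = [10862, 1502, 206]ᵀ.
Solving the 3×3 system (Gaussian elimination) gives α = 6860/6481, β = 16799/6481, γ = -6735/6481.

α = 1.0585, β = 2.5920, γ = -1.0392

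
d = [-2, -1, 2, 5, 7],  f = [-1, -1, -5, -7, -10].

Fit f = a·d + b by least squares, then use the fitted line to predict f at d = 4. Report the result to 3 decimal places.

From the data, Σd·d = 83, Σd = 11, Σ1 = 5.
Moment sums: Σd·f = -112, Σf = -24.
AᵀA·[a, b]ᵀ = Aᵀf becomes [[83, 11]; [11, 5]]·[a, b]ᵀ = [-112, -24]ᵀ.
Δ = 83·5 − 11² = 294.
a = ((-112)·5 − 11·(-24))/294 = -148/147; b = (83·(-24) − 11·(-112))/294 = -380/147.
At d = 4: f̂ = (-148/147)·(4) + (-380/147)·(1) = -324/49.

f̂ = -6.612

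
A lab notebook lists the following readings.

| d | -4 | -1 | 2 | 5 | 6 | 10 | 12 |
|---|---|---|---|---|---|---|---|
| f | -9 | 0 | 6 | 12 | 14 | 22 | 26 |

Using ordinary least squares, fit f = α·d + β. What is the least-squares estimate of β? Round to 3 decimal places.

β = 1.032

The normal system AᵀA·[α, β]ᵀ = Aᵀf is [[326, 30]; [30, 7]]·[α, β]ᵀ = [724, 71]ᵀ.
det = 326·7 − 30² = 1382.
α = (724·7 − 30·71)/1382 = 1469/691; β = (326·71 − 30·724)/1382 = 713/691.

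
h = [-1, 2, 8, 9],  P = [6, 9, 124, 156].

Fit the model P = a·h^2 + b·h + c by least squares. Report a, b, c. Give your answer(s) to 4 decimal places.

a = 1.9912, b = -0.8760, c = 3.0229

Forming AᵀA = [[10674, 1248, 150]; [1248, 150, 18]; [150, 18, 4]] and AᵀP = [20614, 2408, 295]ᵀ gives AᵀA·[a, b, c]ᵀ = AᵀP.
Row-reducing yields a = 13309/6684, b = -5855/6684, c = 6735/2228.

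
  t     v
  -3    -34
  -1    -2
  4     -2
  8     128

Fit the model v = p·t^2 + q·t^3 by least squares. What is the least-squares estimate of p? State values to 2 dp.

p = -2.21

Entries of AᵀA: Σt^2·t^2 = 4434, Σt^2·t^3 = 33548, Σt^3·t^3 = 266970.
For Aᵀv: Σt^2·v = 7852, Σt^3·v = 66328.
AᵀA·[p, q]ᵀ = Aᵀv becomes [[4434, 33548]; [33548, 266970]]·[p, q]ᵀ = [7852, 66328]ᵀ.
Δ = 4434·266970 − 33548² = 58276676.
p = (7852·266970 − 33548·66328)/58276676 = -32230826/14569169; q = (4434·66328 − 33548·7852)/58276676 = 7669864/14569169.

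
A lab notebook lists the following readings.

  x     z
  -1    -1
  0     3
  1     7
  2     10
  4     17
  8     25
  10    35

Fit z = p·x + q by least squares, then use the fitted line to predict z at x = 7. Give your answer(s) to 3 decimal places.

ẑ = 24.625

Normal-equation sums: Σx·x = 186, Σx = 24, Σ1 = 7.
Right-hand side: Σx·z = 646, Σz = 96.
Δ = 186·7 − 24² = 726.
p = (646·7 − 24·96)/726 = 1109/363; q = (186·96 − 24·646)/726 = 392/121.
At x = 7: ẑ = (1109/363)·(7) + (392/121)·(1) = 8939/363.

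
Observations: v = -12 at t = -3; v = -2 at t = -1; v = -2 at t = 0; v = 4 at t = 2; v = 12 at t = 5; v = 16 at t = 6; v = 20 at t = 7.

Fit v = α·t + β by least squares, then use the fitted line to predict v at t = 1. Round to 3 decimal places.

v̂ = 1.324

With design matrix X, XᵀX = [[124, 16]; [16, 7]] and Xᵀv = [342, 36]ᵀ.
Eliminating β: 7·(row 1) − 16·(row 2) gives 612·α = 7·342 − 16·36 = 1818, so α = 101/34.
Then β = (36 − 16·(101/34))/7 = -28/17.
At t = 1: v̂ = (101/34)·(1) + (-28/17)·(1) = 45/34.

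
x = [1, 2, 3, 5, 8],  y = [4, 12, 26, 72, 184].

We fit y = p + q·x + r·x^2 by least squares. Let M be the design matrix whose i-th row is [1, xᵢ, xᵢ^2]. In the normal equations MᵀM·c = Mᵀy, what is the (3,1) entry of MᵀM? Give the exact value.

Row 3 ↔ basis x^2, column 1 ↔ basis 1, so (MᵀM)_{3,1} = Σᵢ x^2 = (1)·(1) + (4)·(1) + (9)·(1) + (25)·(1) + (64)·(1) = 103.

103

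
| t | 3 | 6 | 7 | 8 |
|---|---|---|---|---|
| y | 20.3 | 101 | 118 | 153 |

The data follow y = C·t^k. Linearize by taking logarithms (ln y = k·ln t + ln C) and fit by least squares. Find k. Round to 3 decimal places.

k = 2.085

Taking logs, ln y = k·ln t + ln C, so regress ln y on ln t.
Sums: Σln t = 6.9157, Σ(ln t)² = 12.5280, Σln y = 17.4269, Σln t·ln y = 31.3205.
Normal system: [[12.5280, 6.9157]; [6.9157, 4]]·[k, ln C]ᵀ = [31.3205, 17.4269]ᵀ.
Solving (det = 2.2847): k = 2.08456, ln C = 0.75265.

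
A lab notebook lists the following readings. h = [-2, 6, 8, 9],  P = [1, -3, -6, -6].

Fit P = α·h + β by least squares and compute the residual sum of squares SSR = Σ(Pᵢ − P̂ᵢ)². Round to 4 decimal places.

SSR = 1.5318

Sums needed: Σh·h = 185, Σh = 21, Σ1 = 4.
And Σh·P = -122, ΣP = -14.
Δ = 185·4 − 21² = 299.
α = ((-122)·4 − 21·(-14))/299 = -194/299; β = (185·(-14) − 21·(-122))/299 = -28/299.
Residuals: -61/299, 295/299, -214/299, -20/299; SSR = 458/299.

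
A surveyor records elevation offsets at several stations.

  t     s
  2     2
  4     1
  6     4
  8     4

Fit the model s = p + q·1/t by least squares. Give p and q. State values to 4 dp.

With design matrix X, XᵀX = [[4, 25/24]; [25/24, 205/576]] and Xᵀs = [11, 29/12]ᵀ.
det = 4·(205/576) − (25/24)² = 65/192.
p = (11·(205/576) − (25/24)·(29/12))/(65/192) = 161/39; q = (4·(29/12) − (25/24)·11)/(65/192) = -344/65.

p = 4.1282, q = -5.2923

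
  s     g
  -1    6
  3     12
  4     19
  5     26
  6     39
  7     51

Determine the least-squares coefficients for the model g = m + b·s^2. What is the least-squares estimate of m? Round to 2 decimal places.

m = 3.90

Sums needed: Σ1 = 6, Σs^2 = 136, Σs^2·s^2 = 4660.
And Σg = 153, Σs^2·g = 4971.
Δ = 6·4660 − 136² = 9464.
m = (153·4660 − 136·4971)/9464 = 9231/2366; b = (6·4971 − 136·153)/9464 = 4509/4732.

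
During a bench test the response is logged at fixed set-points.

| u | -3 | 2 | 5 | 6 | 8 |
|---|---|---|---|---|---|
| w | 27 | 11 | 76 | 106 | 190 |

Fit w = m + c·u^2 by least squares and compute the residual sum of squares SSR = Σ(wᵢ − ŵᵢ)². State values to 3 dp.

SSR = 4.759

AᵀA·[m, c]ᵀ = Aᵀw reads: 5·m + 138·c = 410;  138·m + 6114·c = 18163.
(Σ1 = 5, Σu^2 = 138, Σu^2·u^2 = 6114, Σw = 410, Σu^2·w = 18163.)
Determinant 5·6114 − 138² = 11526.
m = (410·6114 − 138·18163)/11526 = 41/1921; c = (5·18163 − 138·410)/11526 = 34235/11526.
Residuals: 947/3842, -5200/5763, 19855/11526, -1825/1921, -673/5763; SSR = 54847/11526.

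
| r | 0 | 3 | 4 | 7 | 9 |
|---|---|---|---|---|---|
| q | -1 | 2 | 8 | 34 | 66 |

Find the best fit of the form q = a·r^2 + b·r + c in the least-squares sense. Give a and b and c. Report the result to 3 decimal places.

Sums needed: Σr^2·r^2 = 9299, Σr^2·r = 1163, Σr^2 = 155, Σr·r = 155, Σr = 23, Σ1 = 5.
For Mᵀq: Σr^2·q = 7158, Σr·q = 870, Σq = 109.
Solving the 3×3 system (Gaussian elimination) gives a = 8357/7752, b = -18359/7752, c = -937/1292.

a = 1.078, b = -2.368, c = -0.725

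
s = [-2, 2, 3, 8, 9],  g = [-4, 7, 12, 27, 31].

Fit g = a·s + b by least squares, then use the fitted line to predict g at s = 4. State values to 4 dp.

ĝ = 14.6000

From the data, Σs·s = 162, Σs = 20, Σ1 = 5.
Moment sums: Σs·g = 553, Σg = 73.
MᵀM·[a, b]ᵀ = Mᵀg becomes [[162, 20]; [20, 5]]·[a, b]ᵀ = [553, 73]ᵀ.
det = 162·5 − 20² = 410.
a = (553·5 − 20·73)/410 = 261/82; b = (162·73 − 20·553)/410 = 383/205.
At s = 4: ĝ = (261/82)·(4) + (383/205)·(1) = 73/5.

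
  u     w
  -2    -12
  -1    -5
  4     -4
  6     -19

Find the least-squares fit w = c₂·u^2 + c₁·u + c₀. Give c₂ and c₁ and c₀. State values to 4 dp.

c₂ = -1.1081, c₁ = 3.5477, c₀ = -0.4182

Entries of XᵀX: Σu^2·u^2 = 1569, Σu^2·u = 271, Σu^2 = 57, Σu·u = 57, Σu = 7, Σ1 = 4.
Moment sums: Σu^2·w = -801, Σu·w = -101, Σw = -40.
Normal equations: [[1569, 271, 57]; [271, 57, 7]; [57, 7, 4]]·[c₂, c₁, c₀]ᵀ = [-801, -101, -40]ᵀ.
Row-reducing yields c₂ = -10057/9076, c₁ = 32199/9076, c₀ = -949/2269.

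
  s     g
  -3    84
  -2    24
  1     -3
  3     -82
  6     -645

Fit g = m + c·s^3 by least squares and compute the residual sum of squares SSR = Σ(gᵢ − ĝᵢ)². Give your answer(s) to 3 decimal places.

SSR = 11.222

Sums needed: Σ1 = 5, Σs^3 = 209, Σs^3·s^3 = 48179.
Moment sums: Σg = -622, Σs^3·g = -143997.
XᵀX·[m, c]ᵀ = Xᵀg becomes [[5, 209]; [209, 48179]]·[m, c]ᵀ = [-622, -143997]ᵀ.
Determinant 5·48179 − 209² = 197214.
m = ((-622)·48179 − 209·(-143997))/197214 = 128035/197214; c = (5·(-143997) − 209·(-622))/197214 = -589987/197214.
Residuals: 254146/98607, -38265/65738, -21615/32869, -184967/98607, 106127/197214; SSR = 2213191/197214.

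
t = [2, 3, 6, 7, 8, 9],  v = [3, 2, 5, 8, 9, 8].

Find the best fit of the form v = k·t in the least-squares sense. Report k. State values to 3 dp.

From the data, Σt·t = 243.
For Aᵀv: Σt·v = 242.
AᵀA·[k]ᵀ = Aᵀv becomes [[243]]·[k]ᵀ = [242]ᵀ.
k = 242/243 = 0.995885.

k = 0.996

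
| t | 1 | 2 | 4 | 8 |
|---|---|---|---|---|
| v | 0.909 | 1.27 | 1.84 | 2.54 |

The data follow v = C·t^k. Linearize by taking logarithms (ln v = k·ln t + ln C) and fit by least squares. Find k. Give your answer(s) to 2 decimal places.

With ln vᵢ as the transformed response and ln tᵢ as the regressor:
XᵀX = [[6.7263, 4.1589]; [4.1589, 4]], rhs = [2.9494, 1.6855]ᵀ  (here Σln t = 4.1589, Σ(ln t)² = 6.7263, Σln v = 1.6855, Σln t·ln v = 2.9494).
Δ = 6.7263·4 − (4.1589)² = 9.6091; k = (2.9494·4 − 4.1589·1.6855)/9.6091 = 0.49823, ln C = (6.7263·1.6855 − 4.1589·2.9494)/9.6091 = -0.09664.

k = 0.50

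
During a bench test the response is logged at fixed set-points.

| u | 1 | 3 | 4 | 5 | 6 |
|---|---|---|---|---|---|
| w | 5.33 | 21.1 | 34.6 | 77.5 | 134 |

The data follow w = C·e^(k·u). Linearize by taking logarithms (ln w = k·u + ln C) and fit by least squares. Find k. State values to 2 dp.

k = 0.65

Linearized form: ln w = k·u + ln C. From the 5 transformed points,
Σu = 19.0000, Σ(u)² = 87.0000, Σln w = 17.5146, Σu·ln w = 76.1350.
Equations: 87.0000·k + 19.0000·ln C = 76.1350;  19.0000·k + 5·ln C = 17.5146.
Slope k = (n·Σu·ln w − Σu·Σln w)/(n·Σ(u)² − (Σu)²) = (5·76.1350 − 19.0000·17.5146)/74.0000 = 0.64727; ln C = (Σln w − k·Σu)/n = 1.04330.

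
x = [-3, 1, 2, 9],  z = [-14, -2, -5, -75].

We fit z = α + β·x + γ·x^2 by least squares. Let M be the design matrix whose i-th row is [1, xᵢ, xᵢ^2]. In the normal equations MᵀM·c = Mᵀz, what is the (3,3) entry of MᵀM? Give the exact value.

Row 3 ↔ basis x^2, column 3 ↔ basis x^2, so (MᵀM)_{3,3} = Σᵢ (x^2)·(x^2) = (9)·(9) + (1)·(1) + (4)·(4) + (81)·(81) = 6659.

6659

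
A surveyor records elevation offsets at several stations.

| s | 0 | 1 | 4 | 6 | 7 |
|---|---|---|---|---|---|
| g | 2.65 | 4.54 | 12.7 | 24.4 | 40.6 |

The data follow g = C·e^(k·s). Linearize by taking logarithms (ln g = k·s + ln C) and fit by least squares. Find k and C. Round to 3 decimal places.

Linearized form: ln g = k·s + ln C. From the 5 transformed points,
Σs = 18.0000, Σ(s)² = 102.0000, Σln g = 11.9274, Σs·ln g = 56.7732.
Equations: 102.0000·k + 18.0000·ln C = 56.7732;  18.0000·k + 5·ln C = 11.9274.
Δ = 102.0000·5 − (18.0000)² = 186.0000; k = (56.7732·5 − 18.0000·11.9274)/186.0000 = 0.37189, ln C = (102.0000·11.9274 − 18.0000·56.7732)/186.0000 = 1.04667, so C = exp(1.04667) = 2.84816.

k = 0.372, C = 2.848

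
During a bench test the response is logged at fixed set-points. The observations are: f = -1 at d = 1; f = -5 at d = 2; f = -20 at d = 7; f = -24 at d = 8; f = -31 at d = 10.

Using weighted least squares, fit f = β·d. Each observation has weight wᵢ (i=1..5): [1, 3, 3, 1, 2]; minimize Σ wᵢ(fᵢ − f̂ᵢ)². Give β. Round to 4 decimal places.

Setting ∂/∂β … = 0 gives: 424·β = -1263.
Hence β = -1263 / 424 ≈ -2.97877.

β = -2.9788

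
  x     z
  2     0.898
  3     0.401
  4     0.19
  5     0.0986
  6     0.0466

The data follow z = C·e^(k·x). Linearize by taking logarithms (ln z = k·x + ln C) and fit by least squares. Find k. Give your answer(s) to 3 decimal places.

k = -0.732

Linearized form: ln z = k·x + ln C. From the 5 transformed points,
AᵀA = [[90.0000, 20.0000]; [20.0000, 5]], rhs = [-39.5798, -8.0649]ᵀ  (here Σx = 20.0000, Σ(x)² = 90.0000, Σln z = -8.0649, Σx·ln z = -39.5798).
Solving (det = 50.0000): k = -0.73200, ln C = 1.31502.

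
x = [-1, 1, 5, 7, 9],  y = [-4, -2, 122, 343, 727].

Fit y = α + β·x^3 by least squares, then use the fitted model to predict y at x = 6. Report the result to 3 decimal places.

ŷ = 213.750

Sums needed: Σ1 = 5, Σx^3 = 1197, Σx^3·x^3 = 664717.
Right-hand side: Σy = 1186, Σx^3·y = 662884.
Eliminating β: 664717·(row 1) − 1197·(row 2) gives 1890776·α = 664717·1186 − 1197·662884 = -5117786, so α = -2558893/945388.
Then β = (662884 − 1197·(-2558893/945388))/664717 = 947389/945388.
At x = 6: ŷ = (-2558893/945388)·(1) + (947389/945388)·(216) = 202077131/945388.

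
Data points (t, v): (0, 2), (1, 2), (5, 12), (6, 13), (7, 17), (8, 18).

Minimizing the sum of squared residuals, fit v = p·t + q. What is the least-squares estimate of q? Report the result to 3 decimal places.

q = 0.994

Setting ∂/∂p … = 0 gives: 175·p + 27·q = 403;  27·p + 6·q = 64.
(Σt·t = 175, Σt = 27, Σ1 = 6, Σt·v = 403, Σv = 64.)
det = 175·6 − 27² = 321.
p = (403·6 − 27·64)/321 = 230/107; q = (175·64 − 27·403)/321 = 319/321.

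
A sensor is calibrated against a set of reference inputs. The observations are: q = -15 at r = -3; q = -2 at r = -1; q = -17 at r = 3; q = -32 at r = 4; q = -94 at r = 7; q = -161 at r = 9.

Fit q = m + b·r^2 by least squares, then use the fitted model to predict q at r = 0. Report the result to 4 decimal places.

q̂ = 1.1281

Sums needed: Σ1 = 6, Σr^2 = 165, Σr^2·r^2 = 9381.
Right-hand side: Σq = -321, Σr^2·q = -18449.
Normal equations: [[6, 165]; [165, 9381]]·[m, b]ᵀ = [-321, -18449]ᵀ.
Δ = 6·9381 − 165² = 29061.
m = ((-321)·9381 − 165·(-18449))/29061 = 10928/9687; b = (6·(-18449) − 165·(-321))/29061 = -19243/9687.
At r = 0: q̂ = (10928/9687)·(1) + (-19243/9687)·(0) = 10928/9687.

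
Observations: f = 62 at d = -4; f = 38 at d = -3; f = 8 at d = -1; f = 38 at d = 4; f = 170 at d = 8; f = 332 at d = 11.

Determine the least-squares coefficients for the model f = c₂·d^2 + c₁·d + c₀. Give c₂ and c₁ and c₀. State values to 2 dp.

c₂ = 3.00, c₁ = -3.00, c₀ = 2.00

Sums needed: Σd^2·d^2 = 19331, Σd^2·d = 1815, Σd^2 = 227, Σd·d = 227, Σd = 15, Σ1 = 6.
Moment sums: Σd^2·f = 53002, Σd·f = 4794, Σf = 648.
So XᵀX·[c₂, c₁, c₀]ᵀ = Xᵀf: [[19331, 1815, 227]; [1815, 227, 15]; [227, 15, 6]]·[c₂, c₁, c₀]ᵀ = [53002, 4794, 648]ᵀ.
Inverting the 3×3 Gram matrix, [c₂, c₁, c₀]ᵀ = [3, -3, 2]ᵀ.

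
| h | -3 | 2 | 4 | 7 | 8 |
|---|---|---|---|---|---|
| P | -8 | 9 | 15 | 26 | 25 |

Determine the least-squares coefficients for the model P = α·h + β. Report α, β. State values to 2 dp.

AᵀA·[α, β]ᵀ = AᵀP reads: 142·α + 18·β = 484;  18·α + 5·β = 67.
(Σh·h = 142, Σh = 18, Σ1 = 5, Σh·P = 484, ΣP = 67.)
Determinant 142·5 − 18² = 386.
α = (484·5 − 18·67)/386 = 607/193; β = (142·67 − 18·484)/386 = 401/193.

α = 3.15, β = 2.08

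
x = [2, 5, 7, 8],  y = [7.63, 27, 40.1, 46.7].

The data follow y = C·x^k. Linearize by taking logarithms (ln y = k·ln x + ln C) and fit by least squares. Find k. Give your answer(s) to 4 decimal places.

Taking logs, ln y = k·ln x + ln C, so regress ln y on ln x.
Over the data: Σln x = 6.3279, Σ(ln x)² = 11.1814, Σln y = 12.8630, Σln x·ln y = 21.8889.
Normal system: [[11.1814, 6.3279]; [6.3279, 4]]·[k, ln C]ᵀ = [21.8889, 12.8630]ᵀ.
Slope k = (n·Σln x·ln y − Σln x·Σln y)/(n·Σ(ln x)² − (Σln x)²) = (4·21.8889 − 6.3279·12.8630)/4.6828 = 1.31527; ln C = (Σln y − k·Σln x)/n = 1.13503.

k = 1.3153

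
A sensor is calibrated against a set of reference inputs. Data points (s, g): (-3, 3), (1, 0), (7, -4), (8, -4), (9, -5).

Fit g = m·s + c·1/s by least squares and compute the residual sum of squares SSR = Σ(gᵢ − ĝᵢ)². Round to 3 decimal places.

Forming XᵀX = [[204, 5]; [5, 294529/254016]] and Xᵀg = [-114, -331/126]ᵀ gives XᵀX·[m, c]ᵀ = Xᵀg.
Eliminating c: (294529/254016)·(row 1) − 5·(row 2) gives (4477793/21168)·m = (294529/254016)·(-114) − 5·(-331/126) = -5039971/42336, so m = -5039971/8955586.
Then c = ((-331/126) − 5·(-5039971/8955586))/(294529/254016) = 721728/4477793.
Residuals: 12227997/8955586, 3596515/8955586, -748755/8955586, 2158496/4477793, 421425/8955586; SSR = 10151959/4477793.

SSR = 2.267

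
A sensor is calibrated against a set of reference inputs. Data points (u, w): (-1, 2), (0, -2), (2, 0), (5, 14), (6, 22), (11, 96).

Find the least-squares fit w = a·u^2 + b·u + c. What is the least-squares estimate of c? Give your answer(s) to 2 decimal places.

c = -1.11

Normal-equation sums: Σu^2·u^2 = 16579, Σu^2·u = 1679, Σu^2 = 187, Σu·u = 187, Σu = 23, Σ1 = 6.
Right-hand side: Σu^2·w = 12760, Σu·w = 1256, Σw = 132.
AᵀA·[a, b, c]ᵀ = Aᵀw becomes [[16579, 1679, 187]; [1679, 187, 23]; [187, 23, 6]]·[a, b, c]ᵀ = [12760, 1256, 132]ᵀ.
Row-reducing yields a = 5537/5699, b = -10657/5699, c = -6340/5699.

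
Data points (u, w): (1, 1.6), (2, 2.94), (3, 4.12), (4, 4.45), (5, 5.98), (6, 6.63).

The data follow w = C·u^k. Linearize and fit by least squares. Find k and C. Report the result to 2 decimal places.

Linearized form: ln w = k·ln u + ln C. From the 6 transformed points,
AᵀA = [[9.4099, 6.5793]; [6.5793, 6]], rhs = [10.6402, 8.1372]ᵀ  (here Σln u = 6.5793, Σ(ln u)² = 9.4099, Σln w = 8.1372, Σln u·ln w = 10.6402).
Solving (det = 13.1729): k = 0.78227, ln C = 0.49841, so C = exp(0.49841) = 1.64610.

k = 0.78, C = 1.65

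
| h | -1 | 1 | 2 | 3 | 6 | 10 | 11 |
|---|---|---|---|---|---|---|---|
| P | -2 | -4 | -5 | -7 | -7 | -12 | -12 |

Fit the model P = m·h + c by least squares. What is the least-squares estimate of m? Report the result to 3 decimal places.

The normal system MᵀM·[m, c]ᵀ = MᵀP is [[272, 32]; [32, 7]]·[m, c]ᵀ = [-327, -49]ᵀ.
det = 272·7 − 32² = 880.
m = ((-327)·7 − 32·(-49))/880 = -721/880; c = (272·(-49) − 32·(-327))/880 = -179/55.

m = -0.819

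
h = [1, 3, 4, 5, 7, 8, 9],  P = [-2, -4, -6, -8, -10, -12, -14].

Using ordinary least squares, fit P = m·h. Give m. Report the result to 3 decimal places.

From the data, Σh·h = 245.
And Σh·P = -370.
AᵀA·[m]ᵀ = AᵀP becomes [[245]]·[m]ᵀ = [-370]ᵀ.
m = (-370)/245 = -1.5102.

m = -1.510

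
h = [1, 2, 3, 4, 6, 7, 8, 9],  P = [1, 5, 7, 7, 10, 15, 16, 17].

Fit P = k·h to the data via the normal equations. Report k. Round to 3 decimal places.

k = 1.946

Sums needed: Σh·h = 260.
For AᵀP: Σh·P = 506.
So AᵀA·[k]ᵀ = AᵀP: [[260]]·[k]ᵀ = [506]ᵀ.
k = 506/260 = 1.94615.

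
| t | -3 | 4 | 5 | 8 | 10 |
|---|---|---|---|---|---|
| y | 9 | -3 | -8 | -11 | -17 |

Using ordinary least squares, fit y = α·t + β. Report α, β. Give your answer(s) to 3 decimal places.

α = -1.953, β = 3.377

Setting ∂/∂α … = 0 gives: 214·α + 24·β = -337;  24·α + 5·β = -30.
Δ = 214·5 − 24² = 494.
α = ((-337)·5 − 24·(-30))/494 = -965/494; β = (214·(-30) − 24·(-337))/494 = 834/247.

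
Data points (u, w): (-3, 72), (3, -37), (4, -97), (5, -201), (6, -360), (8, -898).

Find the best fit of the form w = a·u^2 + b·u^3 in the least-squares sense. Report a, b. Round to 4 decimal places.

Normal-equation sums: Σu^2·u^2 = 6435, Σu^2·u^3 = 44693, Σu^3·u^3 = 329979.
Moment sums: Σu^2·w = -76694, Σu^3·w = -571812.
Normal equations: [[6435, 44693]; [44693, 329979]]·[a, b]ᵀ = [-76694, -571812]ᵀ.
Δ = 6435·329979 − 44693² = 125950616.
a = ((-76694)·329979 − 44693·(-571812))/125950616 = 124292145/62975308; b = (6435·(-571812) − 44693·(-76694))/125950616 = -11451149/5725028.

a = 1.9737, b = -2.0002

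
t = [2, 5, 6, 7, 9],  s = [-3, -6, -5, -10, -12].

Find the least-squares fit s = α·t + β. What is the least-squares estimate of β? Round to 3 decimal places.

Normal-equation sums: Σt·t = 195, Σt = 29, Σ1 = 5.
Moment sums: Σt·s = -244, Σs = -36.
So MᵀM·[α, β]ᵀ = Mᵀs: [[195, 29]; [29, 5]]·[α, β]ᵀ = [-244, -36]ᵀ.
det = 195·5 − 29² = 134.
α = ((-244)·5 − 29·(-36))/134 = -88/67; β = (195·(-36) − 29·(-244))/134 = 28/67.

β = 0.418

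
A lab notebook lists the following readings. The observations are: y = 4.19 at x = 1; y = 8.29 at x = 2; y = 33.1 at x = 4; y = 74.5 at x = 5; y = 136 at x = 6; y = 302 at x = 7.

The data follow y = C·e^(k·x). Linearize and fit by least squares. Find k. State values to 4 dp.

k = 0.7109

Taking logs, ln y = k·x + ln C, so regress ln y on x.
AᵀA = [[131.0000, 25.0000]; [25.0000, 6]], rhs = [110.6638, 21.9812]ᵀ  (here Σx = 25.0000, Σ(x)² = 131.0000, Σln y = 21.9812, Σx·ln y = 110.6638).
Slope k = (n·Σx·ln y − Σx·Σln y)/(n·Σ(x)² − (Σx)²) = (6·110.6638 − 25.0000·21.9812)/161.0000 = 0.71089; ln C = (Σln y − k·Σx)/n = 0.70147.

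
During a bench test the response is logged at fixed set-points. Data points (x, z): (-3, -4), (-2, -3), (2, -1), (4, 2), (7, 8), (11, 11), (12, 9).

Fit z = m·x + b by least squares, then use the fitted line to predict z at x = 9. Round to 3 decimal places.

ẑ = 7.755

Normal-equation sums: Σx·x = 347, Σx = 31, Σ1 = 7.
Moment sums: Σx·z = 309, Σz = 22.
AᵀA·[m, b]ᵀ = Aᵀz becomes [[347, 31]; [31, 7]]·[m, b]ᵀ = [309, 22]ᵀ.
det = 347·7 − 31² = 1468.
m = (309·7 − 31·22)/1468 = 1481/1468; b = (347·22 − 31·309)/1468 = -1945/1468.
At x = 9: ẑ = (1481/1468)·(9) + (-1945/1468)·(1) = 2846/367.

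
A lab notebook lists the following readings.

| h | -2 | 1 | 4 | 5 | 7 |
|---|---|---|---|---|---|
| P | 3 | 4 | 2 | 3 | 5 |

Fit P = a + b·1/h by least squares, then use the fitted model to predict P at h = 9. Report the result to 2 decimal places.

P̂ = 3.34

The normal system XᵀX·[a, b]ᵀ = XᵀP is [[5, 153/140]; [153/140, 26909/19600]]·[a, b]ᵀ = [17, 151/35]ᵀ.
Determinant 5·(26909/19600) − (153/140)² = 6946/1225.
a = (17·(26909/19600) − (153/140)·(151/35))/(6946/1225) = 365041/111136; b = (5·(151/35) − (153/140)·17)/(6946/1225) = 14665/27784.
At h = 9: P̂ = (365041/111136)·(1) + (14665/27784)·(1/9) = 3344029/1000224.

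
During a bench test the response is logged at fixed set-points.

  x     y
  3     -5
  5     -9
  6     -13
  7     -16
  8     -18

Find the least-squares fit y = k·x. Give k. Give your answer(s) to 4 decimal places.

The normal system MᵀM·[k]ᵀ = Mᵀy is [[183]]·[k]ᵀ = [-394]ᵀ.
k = (-394)/183 = -2.15301.

k = -2.1530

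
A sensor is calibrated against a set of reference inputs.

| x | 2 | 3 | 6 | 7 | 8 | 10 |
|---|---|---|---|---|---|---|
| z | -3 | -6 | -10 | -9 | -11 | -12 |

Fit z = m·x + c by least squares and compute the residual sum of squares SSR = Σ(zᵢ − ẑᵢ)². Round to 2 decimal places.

SSR = 5.30

With design matrix A, AᵀA = [[262, 36]; [36, 6]] and Aᵀz = [-355, -51]ᵀ.
Determinant 262·6 − 36² = 276.
m = ((-355)·6 − 36·(-51))/276 = -49/46; c = (262·(-51) − 36·(-355))/276 = -97/46.
Residuals: 57/46, -16/23, -3/2, 13/23, -17/46, 35/46; SSR = 122/23.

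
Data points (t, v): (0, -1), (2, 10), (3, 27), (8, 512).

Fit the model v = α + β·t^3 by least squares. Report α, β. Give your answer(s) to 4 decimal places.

From the data, Σ1 = 4, Σt^3 = 547, Σt^3·t^3 = 262937.
For Mᵀv: Σv = 548, Σt^3·v = 262953.
So MᵀM·[α, β]ᵀ = Mᵀv: [[4, 547]; [547, 262937]]·[α, β]ᵀ = [548, 262953]ᵀ.
Eliminating β: 262937·(row 1) − 547·(row 2) gives 752539·α = 262937·548 − 547·262953 = 254185, so α = 254185/752539.
Then β = (262953 − 547·(254185/752539))/262937 = 752056/752539.

α = 0.3378, β = 0.9994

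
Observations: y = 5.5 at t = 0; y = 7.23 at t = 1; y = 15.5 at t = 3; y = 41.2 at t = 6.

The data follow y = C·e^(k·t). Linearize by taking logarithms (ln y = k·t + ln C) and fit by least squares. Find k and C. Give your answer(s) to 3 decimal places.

Taking logs, ln y = k·t + ln C, so regress ln y on t.
Sums: Σt = 10.0000, Σ(t)² = 46.0000, Σln y = 10.1423, Σt·ln y = 32.5114.
Normal system: [[46.0000, 10.0000]; [10.0000, 4]]·[k, ln C]ᵀ = [32.5114, 10.1423]ᵀ.
Solving (det = 84.0000): k = 0.34075, ln C = 1.68369, so C = exp(1.68369) = 5.38541.

k = 0.341, C = 5.385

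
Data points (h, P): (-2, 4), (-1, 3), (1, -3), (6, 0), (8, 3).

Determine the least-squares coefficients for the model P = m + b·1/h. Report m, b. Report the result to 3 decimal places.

m = 1.266, b = -3.210

Forming XᵀX = [[5, -5/24]; [-5/24, 1321/576]] and XᵀP = [7, -61/8]ᵀ gives XᵀX·[m, b]ᵀ = XᵀP.
Eliminating b: (1321/576)·(row 1) − (-5/24)·(row 2) gives (1645/144)·m = (1321/576)·7 − (-5/24)·(-61/8) = 2083/144, so m = 2083/1645.
Then b = ((-61/8) − (-5/24)·(2083/1645))/(1321/576) = -1056/329.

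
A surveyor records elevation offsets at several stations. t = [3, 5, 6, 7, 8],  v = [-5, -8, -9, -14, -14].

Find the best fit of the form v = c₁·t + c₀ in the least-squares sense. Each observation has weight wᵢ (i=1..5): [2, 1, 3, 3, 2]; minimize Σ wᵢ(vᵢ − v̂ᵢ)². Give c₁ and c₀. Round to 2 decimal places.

MᵀWM·[c₁, c₀]ᵀ = MᵀWv reads: 426·c₁ + 66·c₀ = -750;  66·c₁ + 11·c₀ = -115.
(Σwᵢ·t·t = 426, Σwᵢ·t = 66, Σwᵢ·1 = 11, Σwᵢ·t·v = -750, Σwᵢ·v = -115.)
Determinant 426·11 − 66² = 330.
c₁ = ((-750)·11 − 66·(-115))/330 = -2; c₀ = (426·(-115) − 66·(-750))/330 = 17/11.

c₁ = -2.00, c₀ = 1.55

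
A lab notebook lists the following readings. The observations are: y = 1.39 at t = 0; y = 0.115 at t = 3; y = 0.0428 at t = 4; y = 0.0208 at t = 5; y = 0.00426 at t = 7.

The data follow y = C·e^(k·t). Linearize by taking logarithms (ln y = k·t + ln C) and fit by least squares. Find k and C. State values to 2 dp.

Let Y = ln y. Fitting Y = k·t + ln C by least squares:
Σt = 19.0000, Σ(t)² = 99.0000, Σln y = -14.3160, Σt·ln y = -76.6668.
Normal system: [[99.0000, 19.0000]; [19.0000, 5]]·[k, ln C]ᵀ = [-76.6668, -14.3160]ᵀ.
Solving (det = 134.0000): k = -0.83082, ln C = 0.29389, so C = exp(0.29389) = 1.34164.

k = -0.83, C = 1.34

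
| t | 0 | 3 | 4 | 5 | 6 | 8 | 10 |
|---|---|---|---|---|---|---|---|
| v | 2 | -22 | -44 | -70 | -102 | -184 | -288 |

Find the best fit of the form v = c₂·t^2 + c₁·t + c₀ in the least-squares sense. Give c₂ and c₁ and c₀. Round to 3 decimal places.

c₂ = -2.929, c₁ = 0.202, c₀ = 2.417

With design matrix M, MᵀM = [[16354, 1944, 250]; [1944, 250, 36]; [250, 36, 7]] and Mᵀv = [-46900, -5556, -708]ᵀ.
Row-reducing yields c₂ = -247306/84441, c₁ = 5682/28147, c₀ = 204088/84441.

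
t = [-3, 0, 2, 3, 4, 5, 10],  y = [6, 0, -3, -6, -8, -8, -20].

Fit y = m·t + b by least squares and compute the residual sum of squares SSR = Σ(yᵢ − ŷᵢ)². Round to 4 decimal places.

Sums needed: Σt·t = 163, Σt = 21, Σ1 = 7.
And Σt·y = -314, Σy = -39.
Eliminating b: 7·(row 1) − 21·(row 2) gives 700·m = 7·(-314) − 21·(-39) = -1379, so m = -197/100.
Then b = ((-39) − 21·(-197/100))/7 = 237/700.
Residuals: -87/350, -237/700, 421/700, -3/7, -321/700, 529/350, -447/700; SSR = 2537/700.

SSR = 3.6243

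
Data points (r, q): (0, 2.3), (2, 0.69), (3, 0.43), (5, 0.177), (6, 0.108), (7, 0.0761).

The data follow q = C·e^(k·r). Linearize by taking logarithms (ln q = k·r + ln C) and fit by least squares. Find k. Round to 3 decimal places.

Let Y = ln q. Fitting Y = k·r + ln C by least squares:
AᵀA = [[123.0000, 23.0000]; [23.0000, 6]], rhs = [-43.3158, -6.9151]ᵀ  (here Σr = 23.0000, Σ(r)² = 123.0000, Σln q = -6.9151, Σr·ln q = -43.3158).
Δ = 123.0000·6 − (23.0000)² = 209.0000; k = (-43.3158·6 − 23.0000·-6.9151)/209.0000 = -0.48253, ln C = (123.0000·-6.9151 − 23.0000·-43.3158)/209.0000 = 0.69718.

k = -0.483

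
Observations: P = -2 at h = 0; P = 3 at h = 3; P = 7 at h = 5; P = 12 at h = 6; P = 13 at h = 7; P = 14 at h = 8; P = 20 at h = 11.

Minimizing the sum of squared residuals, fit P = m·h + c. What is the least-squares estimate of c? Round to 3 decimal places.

AᵀA·[m, c]ᵀ = AᵀP reads: 304·m + 40·c = 539;  40·m + 7·c = 67.
Δ = 304·7 − 40² = 528.
m = (539·7 − 40·67)/528 = 1093/528; c = (304·67 − 40·539)/528 = -149/66.

c = -2.258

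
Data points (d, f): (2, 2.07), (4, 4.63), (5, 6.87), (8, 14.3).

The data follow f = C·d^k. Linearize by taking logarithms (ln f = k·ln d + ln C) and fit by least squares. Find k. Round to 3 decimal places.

Taking logs, ln f = k·ln d + ln C, so regress ln f on ln d.
Σln d = 5.7683, Σ(ln d)² = 9.3166, Σln f = 6.8475, Σln d·ln f = 11.2624.
Equations: 9.3166·k + 5.7683·ln C = 11.2624;  5.7683·k + 4·ln C = 6.8475.
Solving (det = 3.9930): k = 1.39012, ln C = -0.29279.

k = 1.390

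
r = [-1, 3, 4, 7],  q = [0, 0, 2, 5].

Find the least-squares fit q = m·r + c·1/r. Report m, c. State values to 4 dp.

Entries of AᵀA: Σr·r = 75, Σr·1/r = 4, Σ1/r·1/r = 8425/7056.
Right-hand side: Σr·q = 43, Σ1/r·q = 17/14.
AᵀA·[m, c]ᵀ = Aᵀq becomes [[75, 4]; [4, 8425/7056]]·[m, c]ᵀ = [43, 17/14]ᵀ.
Determinant 75·(8425/7056) − 4² = 172993/2352.
m = (43·(8425/7056) − 4·(17/14))/(172993/2352) = 328003/518979; c = (75·(17/14) − 4·43)/(172993/2352) = -190344/172993.

m = 0.6320, c = -1.1003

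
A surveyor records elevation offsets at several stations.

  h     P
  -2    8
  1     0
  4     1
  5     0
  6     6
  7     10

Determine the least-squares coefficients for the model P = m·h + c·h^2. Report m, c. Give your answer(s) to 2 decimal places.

m = -2.40, c = 0.55

Sums needed: Σh·h = 131, Σh·h^2 = 741, Σh^2·h^2 = 4595.
And Σh·P = 94, Σh^2·P = 754.
So MᵀM·[m, c]ᵀ = MᵀP: [[131, 741]; [741, 4595]]·[m, c]ᵀ = [94, 754]ᵀ.
Δ = 131·4595 − 741² = 52864.
m = (94·4595 − 741·754)/52864 = -283/118; c = (131·754 − 741·94)/52864 = 65/118.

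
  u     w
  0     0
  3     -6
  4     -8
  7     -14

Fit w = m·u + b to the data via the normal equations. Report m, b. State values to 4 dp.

Setting ∂/∂m … = 0 gives: 74·m + 14·b = -148;  14·m + 4·b = -28.
(Σu·u = 74, Σu = 14, Σ1 = 4, Σu·w = -148, Σw = -28.)
Δ = 74·4 − 14² = 100.
m = ((-148)·4 − 14·(-28))/100 = -2; b = (74·(-28) − 14·(-148))/100 = 0.

m = -2.0000, b = 0.0000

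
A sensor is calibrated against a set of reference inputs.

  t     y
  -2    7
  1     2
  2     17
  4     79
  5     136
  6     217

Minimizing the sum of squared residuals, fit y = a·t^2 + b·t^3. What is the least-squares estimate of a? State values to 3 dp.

a = 2.787

Entries of MᵀM: Σt^2·t^2 = 2210, Σt^2·t^3 = 11926, Σt^3·t^3 = 66506.
Moment sums: Σt^2·y = 12574, Σt^3·y = 69010.
Normal equations: [[2210, 11926]; [11926, 66506]]·[a, b]ᵀ = [12574, 69010]ᵀ.
Eliminating b: 66506·(row 1) − 11926·(row 2) gives 4748784·a = 66506·12574 − 11926·69010 = 13233184, so a = 827074/296799.
Then b = (69010 − 11926·(827074/296799))/66506 = 159661/296799.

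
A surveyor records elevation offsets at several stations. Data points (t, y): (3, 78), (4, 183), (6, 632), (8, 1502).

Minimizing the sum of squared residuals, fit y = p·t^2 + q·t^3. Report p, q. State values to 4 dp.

From the data, Σt^2·t^2 = 5729, Σt^2·t^3 = 41811, Σt^3·t^3 = 313625.
For Aᵀy: Σt^2·y = 122510, Σt^3·y = 919354.
Eliminating q: 313625·(row 1) − 41811·(row 2) gives 48597904·p = 313625·122510 − 41811·919354 = -16911344, so p = -1056959/3037369.
Then q = (919354 − 41811·(-1056959/3037369))/313625 = 9044591/3037369.

p = -0.3480, q = 2.9778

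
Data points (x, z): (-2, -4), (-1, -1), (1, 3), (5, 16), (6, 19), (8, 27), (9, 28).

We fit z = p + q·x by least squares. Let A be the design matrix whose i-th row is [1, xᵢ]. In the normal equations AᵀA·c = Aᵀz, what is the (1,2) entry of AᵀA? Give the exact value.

26

Row 1 ↔ basis 1, column 2 ↔ basis x, so (AᵀA)_{1,2} = Σᵢ x = (1)·(-2) + (1)·(-1) + (1)·(1) + (1)·(5) + (1)·(6) + (1)·(8) + (1)·(9) = 26.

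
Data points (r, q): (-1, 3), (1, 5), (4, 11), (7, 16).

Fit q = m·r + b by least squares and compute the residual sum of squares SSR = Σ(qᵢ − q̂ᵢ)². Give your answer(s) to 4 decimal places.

Setting ∂/∂m … = 0 gives: 67·m + 11·b = 158;  11·m + 4·b = 35.
Eliminating b: 4·(row 1) − 11·(row 2) gives 147·m = 4·158 − 11·35 = 247, so m = 247/147.
Then b = (35 − 11·(247/147))/4 = 607/147.
Residuals: 27/49, -17/21, 22/147, 16/147; SSR = 146/147.

SSR = 0.9932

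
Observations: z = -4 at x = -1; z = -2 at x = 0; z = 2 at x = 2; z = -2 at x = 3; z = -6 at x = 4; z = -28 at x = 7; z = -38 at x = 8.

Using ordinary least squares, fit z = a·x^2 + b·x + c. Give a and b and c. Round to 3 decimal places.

From the data, Σx^2·x^2 = 6851, Σx^2·x = 953, Σx^2 = 143, Σx·x = 143, Σx = 23, Σ1 = 7.
Right-hand side: Σx^2·z = -3914, Σx·z = -522, Σz = -78.
Normal equations: [[6851, 953, 143]; [953, 143, 23]; [143, 23, 7]]·[a, b, c]ᵀ = [-3914, -522, -78]ᵀ.
Inverting the 3×3 Gram matrix, [a, b, c]ᵀ = [-49166/55209, 134726/55209, -2546/2629]ᵀ.

a = -0.891, b = 2.440, c = -0.968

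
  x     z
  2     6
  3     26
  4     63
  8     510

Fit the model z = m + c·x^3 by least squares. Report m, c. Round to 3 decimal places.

m = -1.311, c = 0.999

The normal system MᵀM·[m, c]ᵀ = Mᵀz is [[4, 611]; [611, 267033]]·[m, c]ᵀ = [605, 265902]ᵀ.
det = 4·267033 − 611² = 694811.
m = (605·267033 − 611·265902)/694811 = -70089/53447; c = (4·265902 − 611·605)/694811 = 53381/53447.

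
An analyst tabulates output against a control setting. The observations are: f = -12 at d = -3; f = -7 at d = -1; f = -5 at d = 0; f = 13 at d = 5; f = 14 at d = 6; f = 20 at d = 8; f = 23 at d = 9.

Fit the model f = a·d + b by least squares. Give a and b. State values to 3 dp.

Compute the Gram sums: Σd·d = 216, Σd = 24, Σ1 = 7.
And Σd·f = 559, Σf = 46.
Eliminating b: 7·(row 1) − 24·(row 2) gives 936·a = 7·559 − 24·46 = 2809, so a = 2809/936.
Then b = (46 − 24·(2809/936))/7 = -145/39.

a = 3.001, b = -3.718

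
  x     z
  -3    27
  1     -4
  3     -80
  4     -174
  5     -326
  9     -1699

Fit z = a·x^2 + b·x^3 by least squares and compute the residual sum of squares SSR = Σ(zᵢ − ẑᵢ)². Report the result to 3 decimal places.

SSR = 6.787

The normal equations are: 7605·a + 63199·b = -149034;  63199·a + 552621·b = -1293350.
Determinant 7605·552621 − 63199² = 208569104.
a = ((-149034)·552621 − 63199·(-1293350))/208569104 = -77611433/26071138; b = (7605·(-1293350) − 63199·(-149034))/208569104 = -52140873/26071138.
Residuals: -2689974/13035569, 12733877/13035569, 10307714/13035569, 21210394/13035569, -20648019/13035569, 1179514/13035569; SSR = 88469426/13035569.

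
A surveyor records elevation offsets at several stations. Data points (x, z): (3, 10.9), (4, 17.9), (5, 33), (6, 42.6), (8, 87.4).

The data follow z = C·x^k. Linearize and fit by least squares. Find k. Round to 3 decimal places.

Linearized form: ln z = k·ln x + ln C. From the 5 transformed points,
XᵀX = [[13.2535, 7.9655]; [7.9655, 5]], rhs = [28.2695, 16.9924]ᵀ  (here Σln x = 7.9655, Σ(ln x)² = 13.2535, Σln z = 16.9924, Σln x·ln z = 28.2695).
Slope k = (n·Σln x·ln z − Σln x·Σln z)/(n·Σ(ln x)² − (Σln x)²) = (5·28.2695 − 7.9655·16.9924)/2.8177 = 2.12705; ln C = (Σln z − k·Σln x)/n = 0.00986.

k = 2.127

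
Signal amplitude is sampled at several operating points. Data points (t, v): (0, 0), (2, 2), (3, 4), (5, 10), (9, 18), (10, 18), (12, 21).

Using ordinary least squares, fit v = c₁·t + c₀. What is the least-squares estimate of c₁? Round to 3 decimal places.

c₁ = 1.892

The normal equations are: 363·c₁ + 41·c₀ = 660;  41·c₁ + 7·c₀ = 73.
Eliminating c₀: 7·(row 1) − 41·(row 2) gives 860·c₁ = 7·660 − 41·73 = 1627, so c₁ = 1627/860.
Then c₀ = (73 − 41·(1627/860))/7 = -561/860.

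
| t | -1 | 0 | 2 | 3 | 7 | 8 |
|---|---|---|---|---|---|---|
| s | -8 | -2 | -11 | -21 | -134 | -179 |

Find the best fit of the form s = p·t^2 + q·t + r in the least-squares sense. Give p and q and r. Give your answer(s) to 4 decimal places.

Compute the Gram sums: Σt^2·t^2 = 6595, Σt^2·t = 889, Σt^2 = 127, Σt·t = 127, Σt = 19, Σ1 = 6.
Moment sums: Σt^2·s = -18263, Σt·s = -2447, Σs = -355.
Solving the 3×3 system (Gaussian elimination) gives p = -74381/24100, q = 64801/24100, r = -28361/12050.

p = -3.0863, q = 2.6888, r = -2.3536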